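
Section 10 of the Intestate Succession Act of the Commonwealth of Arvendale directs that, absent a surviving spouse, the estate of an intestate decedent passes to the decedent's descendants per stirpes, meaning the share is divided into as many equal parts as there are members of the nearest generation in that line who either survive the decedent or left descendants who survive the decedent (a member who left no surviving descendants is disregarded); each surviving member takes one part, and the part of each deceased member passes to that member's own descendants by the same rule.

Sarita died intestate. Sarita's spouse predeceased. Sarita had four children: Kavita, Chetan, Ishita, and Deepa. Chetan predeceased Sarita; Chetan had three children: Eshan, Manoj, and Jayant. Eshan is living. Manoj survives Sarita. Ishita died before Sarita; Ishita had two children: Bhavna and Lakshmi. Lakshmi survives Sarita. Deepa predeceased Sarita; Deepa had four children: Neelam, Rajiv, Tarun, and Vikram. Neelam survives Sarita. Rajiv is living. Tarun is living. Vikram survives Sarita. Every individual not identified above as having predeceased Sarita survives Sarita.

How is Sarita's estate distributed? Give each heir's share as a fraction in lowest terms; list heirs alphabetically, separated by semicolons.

Bhavna 1/8; Eshan 1/12; Jayant 1/12; Kavita 1/4; Lakshmi 1/8; Manoj 1/12; Neelam 1/16; Rajiv 1/16; Tarun 1/16; Vikram 1/16

There is no surviving spouse, so the entire estate passes to Sarita's descendants per stirpes.
The estate is divided into 4 equal shares of 1/4 among Kavita, Chetan, Ishita, Deepa.
Kavita is living and takes 1/4.
Chetan predeceased; the 1/4 allotted to Chetan's branch passes to Chetan's issue by representation.
The 1/4 is divided into 3 equal shares of 1/12 among Eshan, Manoj, Jayant.
Eshan is living and takes 1/12.
Manoj is living and takes 1/12.
Jayant is living and takes 1/12.
Ishita predeceased; the 1/4 allotted to Ishita's branch passes to Ishita's issue by representation.
The 1/4 is divided into 2 equal shares of 1/8 among Bhavna, Lakshmi.
Bhavna is living and takes 1/8.
Lakshmi is living and takes 1/8.
Deepa predeceased; the 1/4 allotted to Deepa's branch passes to Deepa's issue by representation.
The 1/4 is divided into 4 equal shares of 1/16 among Neelam, Rajiv, Tarun, Vikram.
Neelam is living and takes 1/16.
Rajiv is living and takes 1/16.
Tarun is living and takes 1/16.
Vikram is living and takes 1/16.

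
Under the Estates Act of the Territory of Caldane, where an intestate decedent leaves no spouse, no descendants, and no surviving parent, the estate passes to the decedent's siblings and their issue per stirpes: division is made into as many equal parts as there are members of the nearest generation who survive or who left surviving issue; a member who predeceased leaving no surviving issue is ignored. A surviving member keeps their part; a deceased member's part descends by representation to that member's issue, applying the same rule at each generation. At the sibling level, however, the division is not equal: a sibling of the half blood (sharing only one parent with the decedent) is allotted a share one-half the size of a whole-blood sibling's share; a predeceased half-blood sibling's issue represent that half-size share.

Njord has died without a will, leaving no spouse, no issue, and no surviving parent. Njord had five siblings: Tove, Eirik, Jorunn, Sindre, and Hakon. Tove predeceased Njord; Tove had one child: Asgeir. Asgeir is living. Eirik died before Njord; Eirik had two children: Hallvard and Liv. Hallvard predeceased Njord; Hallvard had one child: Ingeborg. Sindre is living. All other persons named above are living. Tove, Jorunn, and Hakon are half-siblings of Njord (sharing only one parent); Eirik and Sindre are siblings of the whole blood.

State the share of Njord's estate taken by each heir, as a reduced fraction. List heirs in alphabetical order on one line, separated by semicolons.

Asgeir 1/7; Hakon 1/7; Ingeborg 1/7; Jorunn 1/7; Liv 1/7; Sindre 2/7

No spouse, descendants, or parent survives, so the estate passes to Njord's siblings per stirpes.
Half-blood siblings count for one-half the weight of whole-blood siblings at the initial division.
Dividing 1 in proportion to weights (total weight 7/2): Tove (weight 1/2) → 1/7; Eirik (weight 1) → 2/7; Jorunn (weight 1/2) → 1/7; Sindre (weight 1) → 2/7; Hakon (weight 1/2) → 1/7.
Tove predeceased; the 1/7 allotted to Tove's branch passes to Tove's issue by representation.
Asgeir is the sole taker at this level and receives the full 1/7.
Eirik predeceased; the 2/7 allotted to Eirik's branch passes to Eirik's issue by representation.
The 2/7 is divided into 2 equal shares of 1/7 among Hallvard, Liv.
Hallvard predeceased; the 1/7 allotted to Hallvard's branch passes to Hallvard's issue by representation.
Ingeborg is the sole taker at this level and receives the full 1/7.
Liv is living and takes 1/7.
Jorunn is living and takes 1/7.
Sindre is living and takes 2/7.
Hakon is living and takes 1/7.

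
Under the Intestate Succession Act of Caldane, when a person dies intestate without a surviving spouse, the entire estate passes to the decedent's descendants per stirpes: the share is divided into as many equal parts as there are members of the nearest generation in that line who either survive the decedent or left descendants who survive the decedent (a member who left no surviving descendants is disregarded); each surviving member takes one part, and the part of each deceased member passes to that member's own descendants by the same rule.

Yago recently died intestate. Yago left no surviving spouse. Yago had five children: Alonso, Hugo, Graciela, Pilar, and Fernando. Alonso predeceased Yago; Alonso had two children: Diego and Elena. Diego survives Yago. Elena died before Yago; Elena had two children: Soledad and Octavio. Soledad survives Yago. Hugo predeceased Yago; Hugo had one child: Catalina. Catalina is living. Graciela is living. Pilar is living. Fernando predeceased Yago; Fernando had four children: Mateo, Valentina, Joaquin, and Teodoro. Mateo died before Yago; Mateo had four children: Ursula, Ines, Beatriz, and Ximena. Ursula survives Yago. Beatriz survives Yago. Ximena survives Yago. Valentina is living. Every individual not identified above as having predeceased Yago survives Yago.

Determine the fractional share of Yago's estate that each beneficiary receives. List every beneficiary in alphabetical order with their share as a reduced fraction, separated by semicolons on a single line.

Beatriz 1/80; Catalina 1/5; Diego 1/10; Graciela 1/5; Ines 1/80; Joaquin 1/20; Octavio 1/20; Pilar 1/5; Soledad 1/20; Teodoro 1/20; Ursula 1/80; Valentina 1/20; Ximena 1/80

There is no surviving spouse, so the entire estate passes to Yago's descendants per stirpes.
The estate is divided into 5 equal shares of 1/5 among Alonso, Hugo, Graciela, Pilar, Fernando.
Alonso predeceased; the 1/5 allotted to Alonso's branch passes to Alonso's issue by representation.
The 1/5 is divided into 2 equal shares of 1/10 among Diego, Elena.
Diego is living and takes 1/10.
Elena predeceased; the 1/10 allotted to Elena's branch passes to Elena's issue by representation.
The 1/10 is divided into 2 equal shares of 1/20 among Soledad, Octavio.
Soledad is living and takes 1/20.
Octavio is living and takes 1/20.
Hugo predeceased; the 1/5 allotted to Hugo's branch passes to Hugo's issue by representation.
Catalina is the sole taker at this level and receives the full 1/5.
Graciela is living and takes 1/5.
Pilar is living and takes 1/5.
Fernando predeceased; the 1/5 allotted to Fernando's branch passes to Fernando's issue by representation.
The 1/5 is divided into 4 equal shares of 1/20 among Mateo, Valentina, Joaquin, Teodoro.
Mateo predeceased; the 1/20 allotted to Mateo's branch passes to Mateo's issue by representation.
The 1/20 is divided into 4 equal shares of 1/80 among Ursula, Ines, Beatriz, Ximena.
Ursula is living and takes 1/80.
Ines is living and takes 1/80.
Beatriz is living and takes 1/80.
Ximena is living and takes 1/80.
Valentina is living and takes 1/20.
Joaquin is living and takes 1/20.
Teodoro is living and takes 1/20.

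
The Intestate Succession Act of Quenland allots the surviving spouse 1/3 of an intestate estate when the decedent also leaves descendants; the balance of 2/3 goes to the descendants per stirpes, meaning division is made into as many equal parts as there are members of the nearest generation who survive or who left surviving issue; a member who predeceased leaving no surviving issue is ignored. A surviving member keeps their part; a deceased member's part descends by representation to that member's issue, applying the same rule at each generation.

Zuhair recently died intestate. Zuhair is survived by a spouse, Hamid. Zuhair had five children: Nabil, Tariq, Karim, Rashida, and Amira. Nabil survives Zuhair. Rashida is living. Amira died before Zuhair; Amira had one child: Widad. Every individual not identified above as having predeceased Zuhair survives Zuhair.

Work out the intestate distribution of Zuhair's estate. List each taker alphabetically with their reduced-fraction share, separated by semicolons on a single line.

Hamid, as surviving spouse, takes 1/3.
The remaining 2/3 passes to Zuhair's descendants per stirpes.
The 2/3 is divided into 5 equal shares of 2/15 among Nabil, Tariq, Karim, Rashida, Amira.
Nabil is living and takes 2/15.
Tariq is living and takes 2/15.
Karim is living and takes 2/15.
Rashida is living and takes 2/15.
Amira predeceased; the 2/15 allotted to Amira's branch passes to Amira's issue by representation.
Widad is the sole taker at this level and receives the full 2/15.

Hamid 1/3; Karim 2/15; Nabil 2/15; Rashida 2/15; Tariq 2/15; Widad 2/15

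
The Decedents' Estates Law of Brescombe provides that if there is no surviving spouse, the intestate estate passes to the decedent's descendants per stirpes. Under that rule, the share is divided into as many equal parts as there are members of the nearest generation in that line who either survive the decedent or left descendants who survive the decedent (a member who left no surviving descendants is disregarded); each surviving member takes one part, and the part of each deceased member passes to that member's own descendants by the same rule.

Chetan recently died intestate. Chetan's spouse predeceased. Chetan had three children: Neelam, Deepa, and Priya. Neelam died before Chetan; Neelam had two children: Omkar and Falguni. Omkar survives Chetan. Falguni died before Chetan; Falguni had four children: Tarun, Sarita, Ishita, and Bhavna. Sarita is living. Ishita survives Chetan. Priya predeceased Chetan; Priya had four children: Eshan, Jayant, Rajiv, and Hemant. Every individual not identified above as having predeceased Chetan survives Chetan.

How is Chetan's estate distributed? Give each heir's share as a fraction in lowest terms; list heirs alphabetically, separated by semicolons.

Bhavna 1/24; Deepa 1/3; Eshan 1/12; Hemant 1/12; Ishita 1/24; Jayant 1/12; Omkar 1/6; Rajiv 1/12; Sarita 1/24; Tarun 1/24

There is no surviving spouse, so the entire estate passes to Chetan's descendants per stirpes.
The estate is divided into 3 equal shares of 1/3 among Neelam, Deepa, Priya.
Neelam predeceased; the 1/3 allotted to Neelam's branch passes to Neelam's issue by representation.
The 1/3 is divided into 2 equal shares of 1/6 among Omkar, Falguni.
Omkar is living and takes 1/6.
Falguni predeceased; the 1/6 allotted to Falguni's branch passes to Falguni's issue by representation.
The 1/6 is divided into 4 equal shares of 1/24 among Tarun, Sarita, Ishita, Bhavna.
Tarun is living and takes 1/24.
Sarita is living and takes 1/24.
Ishita is living and takes 1/24.
Bhavna is living and takes 1/24.
Deepa is living and takes 1/3.
Priya predeceased; the 1/3 allotted to Priya's branch passes to Priya's issue by representation.
The 1/3 is divided into 4 equal shares of 1/12 among Eshan, Jayant, Rajiv, Hemant.
Eshan is living and takes 1/12.
Jayant is living and takes 1/12.
Rajiv is living and takes 1/12.
Hemant is living and takes 1/12.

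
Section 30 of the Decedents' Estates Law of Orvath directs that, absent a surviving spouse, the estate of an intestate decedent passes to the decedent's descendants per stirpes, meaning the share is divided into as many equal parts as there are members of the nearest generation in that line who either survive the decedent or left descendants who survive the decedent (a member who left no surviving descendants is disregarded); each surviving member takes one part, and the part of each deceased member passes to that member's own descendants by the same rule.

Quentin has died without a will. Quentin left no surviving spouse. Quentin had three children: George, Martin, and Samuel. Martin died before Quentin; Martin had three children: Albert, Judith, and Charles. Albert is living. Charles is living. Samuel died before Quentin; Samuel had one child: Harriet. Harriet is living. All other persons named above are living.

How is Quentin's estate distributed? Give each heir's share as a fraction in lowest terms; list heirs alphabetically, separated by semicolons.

Albert 1/9; Charles 1/9; George 1/3; Harriet 1/3; Judith 1/9

There is no surviving spouse, so the entire estate passes to Quentin's descendants per stirpes.
The estate is divided into 3 equal shares of 1/3 among George, Martin, Samuel.
George is living and takes 1/3.
Martin predeceased; the 1/3 allotted to Martin's branch passes to Martin's issue by representation.
The 1/3 is divided into 3 equal shares of 1/9 among Albert, Judith, Charles.
Albert is living and takes 1/9.
Judith is living and takes 1/9.
Charles is living and takes 1/9.
Samuel predeceased; the 1/3 allotted to Samuel's branch passes to Samuel's issue by representation.
Harriet is the sole taker at this level and receives the full 1/3.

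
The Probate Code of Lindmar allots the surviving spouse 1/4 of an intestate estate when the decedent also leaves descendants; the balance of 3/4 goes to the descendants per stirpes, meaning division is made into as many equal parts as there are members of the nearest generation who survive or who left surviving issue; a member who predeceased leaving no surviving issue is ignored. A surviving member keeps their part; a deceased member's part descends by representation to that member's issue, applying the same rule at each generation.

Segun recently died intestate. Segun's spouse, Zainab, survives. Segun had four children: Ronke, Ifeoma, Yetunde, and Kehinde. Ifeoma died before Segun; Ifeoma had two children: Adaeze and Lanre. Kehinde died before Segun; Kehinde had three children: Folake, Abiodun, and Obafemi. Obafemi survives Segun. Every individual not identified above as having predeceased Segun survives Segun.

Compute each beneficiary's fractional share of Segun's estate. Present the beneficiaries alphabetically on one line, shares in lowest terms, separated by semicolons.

Zainab, as surviving spouse, takes 1/4.
The remaining 3/4 passes to Segun's descendants per stirpes.
The 3/4 is divided into 4 equal shares of 3/16 among Ronke, Ifeoma, Yetunde, Kehinde.
Ronke is living and takes 3/16.
Ifeoma predeceased; the 3/16 allotted to Ifeoma's branch passes to Ifeoma's issue by representation.
The 3/16 is divided into 2 equal shares of 3/32 among Adaeze, Lanre.
Adaeze is living and takes 3/32.
Lanre is living and takes 3/32.
Yetunde is living and takes 3/16.
Kehinde predeceased; the 3/16 allotted to Kehinde's branch passes to Kehinde's issue by representation.
The 3/16 is divided into 3 equal shares of 1/16 among Folake, Abiodun, Obafemi.
Folake is living and takes 1/16.
Abiodun is living and takes 1/16.
Obafemi is living and takes 1/16.

Abiodun 1/16; Adaeze 3/32; Folake 1/16; Lanre 3/32; Obafemi 1/16; Ronke 3/16; Yetunde 3/16; Zainab 1/4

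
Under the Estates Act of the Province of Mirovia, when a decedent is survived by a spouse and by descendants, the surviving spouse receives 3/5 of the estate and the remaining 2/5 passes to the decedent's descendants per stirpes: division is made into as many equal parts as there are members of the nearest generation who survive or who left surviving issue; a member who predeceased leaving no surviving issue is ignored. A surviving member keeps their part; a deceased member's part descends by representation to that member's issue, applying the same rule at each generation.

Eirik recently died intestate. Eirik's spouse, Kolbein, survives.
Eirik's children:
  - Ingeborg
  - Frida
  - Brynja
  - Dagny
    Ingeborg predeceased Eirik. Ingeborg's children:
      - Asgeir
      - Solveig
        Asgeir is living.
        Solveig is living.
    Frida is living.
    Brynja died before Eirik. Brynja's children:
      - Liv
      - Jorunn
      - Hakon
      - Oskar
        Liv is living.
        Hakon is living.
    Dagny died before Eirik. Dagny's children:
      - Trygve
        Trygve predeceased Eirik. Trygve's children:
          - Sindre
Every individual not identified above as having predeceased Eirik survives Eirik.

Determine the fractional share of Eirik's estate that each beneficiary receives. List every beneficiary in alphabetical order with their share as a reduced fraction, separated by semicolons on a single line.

Kolbein, as surviving spouse, takes 3/5.
The remaining 2/5 passes to Eirik's descendants per stirpes.
The 2/5 is divided into 4 equal shares of 1/10 among Ingeborg, Frida, Brynja, Dagny.
Ingeborg predeceased; the 1/10 allotted to Ingeborg's branch passes to Ingeborg's issue by representation.
The 1/10 is divided into 2 equal shares of 1/20 among Asgeir, Solveig.
Asgeir is living and takes 1/20.
Solveig is living and takes 1/20.
Frida is living and takes 1/10.
Brynja predeceased; the 1/10 allotted to Brynja's branch passes to Brynja's issue by representation.
The 1/10 is divided into 4 equal shares of 1/40 among Liv, Jorunn, Hakon, Oskar.
Liv is living and takes 1/40.
Jorunn is living and takes 1/40.
Hakon is living and takes 1/40.
Oskar is living and takes 1/40.
Dagny predeceased; the 1/10 allotted to Dagny's branch passes to Dagny's issue by representation.
Trygve's line is the sole branch at this level, so the full 1/10 passes to Trygve's issue by representation.
Sindre is the sole taker at this level and receives the full 1/10.

Asgeir 1/20; Frida 1/10; Hakon 1/40; Jorunn 1/40; Kolbein 3/5; Liv 1/40; Oskar 1/40; Sindre 1/10; Solveig 1/20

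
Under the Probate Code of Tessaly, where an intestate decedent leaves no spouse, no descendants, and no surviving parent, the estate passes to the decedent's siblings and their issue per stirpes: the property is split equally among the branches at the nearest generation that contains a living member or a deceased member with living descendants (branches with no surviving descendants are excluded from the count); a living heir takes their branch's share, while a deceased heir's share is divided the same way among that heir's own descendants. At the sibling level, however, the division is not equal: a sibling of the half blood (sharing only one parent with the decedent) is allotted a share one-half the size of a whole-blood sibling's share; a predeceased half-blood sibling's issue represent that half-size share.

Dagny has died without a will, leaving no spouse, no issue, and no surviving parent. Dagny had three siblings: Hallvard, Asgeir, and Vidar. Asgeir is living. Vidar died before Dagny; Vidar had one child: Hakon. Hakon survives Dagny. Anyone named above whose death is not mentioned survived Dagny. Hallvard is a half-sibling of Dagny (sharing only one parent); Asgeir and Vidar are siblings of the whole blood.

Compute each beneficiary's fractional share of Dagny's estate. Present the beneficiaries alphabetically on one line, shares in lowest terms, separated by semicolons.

No spouse, descendants, or parent survives, so the estate passes to Dagny's siblings per stirpes.
Half-blood siblings count for one-half the weight of whole-blood siblings at the initial division.
Dividing 1 in proportion to weights (total weight 5/2): Hallvard (weight 1/2) → 1/5; Asgeir (weight 1) → 2/5; Vidar (weight 1) → 2/5.
Hallvard is living and takes 1/5.
Asgeir is living and takes 2/5.
Vidar predeceased; the 2/5 allotted to Vidar's branch passes to Vidar's issue by representation.
Hakon is the sole taker at this level and receives the full 2/5.

Asgeir 2/5; Hakon 2/5; Hallvard 1/5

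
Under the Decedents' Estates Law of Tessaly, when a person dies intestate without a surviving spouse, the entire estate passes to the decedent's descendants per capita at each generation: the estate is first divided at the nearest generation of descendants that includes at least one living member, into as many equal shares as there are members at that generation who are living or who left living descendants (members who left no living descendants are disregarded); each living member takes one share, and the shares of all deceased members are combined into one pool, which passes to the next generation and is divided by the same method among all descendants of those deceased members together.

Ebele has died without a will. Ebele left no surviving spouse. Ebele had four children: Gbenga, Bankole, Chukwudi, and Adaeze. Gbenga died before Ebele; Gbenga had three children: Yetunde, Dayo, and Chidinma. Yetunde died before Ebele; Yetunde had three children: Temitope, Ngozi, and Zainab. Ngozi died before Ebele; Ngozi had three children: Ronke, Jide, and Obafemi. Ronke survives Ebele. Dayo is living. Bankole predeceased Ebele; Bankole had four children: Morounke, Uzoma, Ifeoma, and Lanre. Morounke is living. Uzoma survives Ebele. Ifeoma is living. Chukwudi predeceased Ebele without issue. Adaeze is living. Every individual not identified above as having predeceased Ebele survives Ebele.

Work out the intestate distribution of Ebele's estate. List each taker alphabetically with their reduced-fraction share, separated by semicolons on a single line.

There is no surviving spouse, so the entire estate passes to Ebele's descendants per capita at each generation.
At generation 1 (Gbenga, Bankole, Adaeze) there are 3 shares of (1)/3 = 1/3 each.
Living: Adaeze — each takes 1/3.
Deceased: Gbenga and Bankole. Their combined 2/3 is pooled and carried to generation 2.
At generation 2 (Yetunde, Dayo, Chidinma, Morounke, Uzoma, Ifeoma, Lanre) there are 7 shares of (2/3)/7 = 2/21 each.
Living: Dayo, Chidinma, Morounke, Uzoma, Ifeoma, and Lanre — each takes 2/21.
Deceased: Yetunde. That 2/21 share is carried to generation 3.
At generation 3 (Temitope, Ngozi, Zainab) there are 3 shares of (2/21)/3 = 2/63 each.
Living: Temitope and Zainab — each takes 2/63.
Deceased: Ngozi. That 2/63 share is carried to generation 4.
At generation 4 (Ronke, Jide, Obafemi) there are 3 shares of (2/63)/3 = 2/189 each.
Living: Ronke, Jide, and Obafemi — each takes 2/189.

Adaeze 1/3; Chidinma 2/21; Dayo 2/21; Ifeoma 2/21; Jide 2/189; Lanre 2/21; Morounke 2/21; Obafemi 2/189; Ronke 2/189; Temitope 2/63; Uzoma 2/21; Zainab 2/63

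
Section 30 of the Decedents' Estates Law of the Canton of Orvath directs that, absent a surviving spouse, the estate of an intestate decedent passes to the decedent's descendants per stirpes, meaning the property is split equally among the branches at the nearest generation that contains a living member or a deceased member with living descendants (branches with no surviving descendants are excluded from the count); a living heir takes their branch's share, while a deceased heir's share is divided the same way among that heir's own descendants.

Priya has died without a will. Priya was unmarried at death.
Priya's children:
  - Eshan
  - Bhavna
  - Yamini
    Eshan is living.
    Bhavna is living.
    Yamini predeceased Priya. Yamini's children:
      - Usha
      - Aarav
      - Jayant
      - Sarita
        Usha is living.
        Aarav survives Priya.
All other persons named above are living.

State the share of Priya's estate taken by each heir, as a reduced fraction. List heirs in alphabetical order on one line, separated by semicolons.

There is no surviving spouse, so the entire estate passes to Priya's descendants per stirpes.
The estate is divided into 3 equal shares of 1/3 among Eshan, Bhavna, Yamini.
Eshan is living and takes 1/3.
Bhavna is living and takes 1/3.
Yamini predeceased; the 1/3 allotted to Yamini's branch passes to Yamini's issue by representation.
The 1/3 is divided into 4 equal shares of 1/12 among Usha, Aarav, Jayant, Sarita.
Usha is living and takes 1/12.
Aarav is living and takes 1/12.
Jayant is living and takes 1/12.
Sarita is living and takes 1/12.

Aarav 1/12; Bhavna 1/3; Eshan 1/3; Jayant 1/12; Sarita 1/12; Usha 1/12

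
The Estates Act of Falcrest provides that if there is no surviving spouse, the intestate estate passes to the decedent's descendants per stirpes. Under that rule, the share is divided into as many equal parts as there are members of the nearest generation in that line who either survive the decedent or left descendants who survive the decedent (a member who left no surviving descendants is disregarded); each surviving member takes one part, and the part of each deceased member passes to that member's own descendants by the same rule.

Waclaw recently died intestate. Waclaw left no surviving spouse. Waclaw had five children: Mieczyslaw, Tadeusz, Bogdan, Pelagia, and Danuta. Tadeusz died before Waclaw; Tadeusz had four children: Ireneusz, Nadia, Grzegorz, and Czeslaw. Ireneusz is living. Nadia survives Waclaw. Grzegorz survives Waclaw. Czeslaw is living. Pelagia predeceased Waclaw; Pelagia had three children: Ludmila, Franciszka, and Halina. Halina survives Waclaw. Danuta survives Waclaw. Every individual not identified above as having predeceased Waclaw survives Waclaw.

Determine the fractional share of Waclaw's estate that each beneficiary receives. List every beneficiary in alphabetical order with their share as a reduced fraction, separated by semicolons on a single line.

There is no surviving spouse, so the entire estate passes to Waclaw's descendants per stirpes.
The estate is divided into 5 equal shares of 1/5 among Mieczyslaw, Tadeusz, Bogdan, Pelagia, Danuta.
Mieczyslaw is living and takes 1/5.
Tadeusz predeceased; the 1/5 allotted to Tadeusz's branch passes to Tadeusz's issue by representation.
The 1/5 is divided into 4 equal shares of 1/20 among Ireneusz, Nadia, Grzegorz, Czeslaw.
Ireneusz is living and takes 1/20.
Nadia is living and takes 1/20.
Grzegorz is living and takes 1/20.
Czeslaw is living and takes 1/20.
Bogdan is living and takes 1/5.
Pelagia predeceased; the 1/5 allotted to Pelagia's branch passes to Pelagia's issue by representation.
The 1/5 is divided into 3 equal shares of 1/15 among Ludmila, Franciszka, Halina.
Ludmila is living and takes 1/15.
Franciszka is living and takes 1/15.
Halina is living and takes 1/15.
Danuta is living and takes 1/5.

Bogdan 1/5; Czeslaw 1/20; Danuta 1/5; Franciszka 1/15; Grzegorz 1/20; Halina 1/15; Ireneusz 1/20; Ludmila 1/15; Mieczyslaw 1/5; Nadia 1/20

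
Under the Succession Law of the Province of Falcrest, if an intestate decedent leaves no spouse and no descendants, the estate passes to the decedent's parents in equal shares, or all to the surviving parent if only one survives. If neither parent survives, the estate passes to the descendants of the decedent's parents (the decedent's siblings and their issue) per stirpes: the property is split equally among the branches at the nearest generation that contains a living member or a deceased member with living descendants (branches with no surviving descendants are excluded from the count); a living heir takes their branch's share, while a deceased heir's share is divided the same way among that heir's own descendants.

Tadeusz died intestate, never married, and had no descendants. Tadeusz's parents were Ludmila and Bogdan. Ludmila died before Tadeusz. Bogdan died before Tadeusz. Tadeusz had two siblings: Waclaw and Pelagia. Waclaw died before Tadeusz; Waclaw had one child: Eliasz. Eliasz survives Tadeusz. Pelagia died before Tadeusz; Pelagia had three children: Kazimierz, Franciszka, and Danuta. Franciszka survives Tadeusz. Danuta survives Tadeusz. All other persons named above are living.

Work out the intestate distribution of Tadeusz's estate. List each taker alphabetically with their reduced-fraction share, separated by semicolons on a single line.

Danuta 1/6; Eliasz 1/2; Franciszka 1/6; Kazimierz 1/6

Neither parent survives and there are no descendants, so the estate passes to Tadeusz's siblings and their issue per stirpes.
The estate is divided into 2 equal shares of 1/2 among Waclaw, Pelagia.
Waclaw predeceased; the 1/2 allotted to Waclaw's branch passes to Waclaw's issue by representation.
Eliasz is the sole taker at this level and receives the full 1/2.
Pelagia predeceased; the 1/2 allotted to Pelagia's branch passes to Pelagia's issue by representation.
The 1/2 is divided into 3 equal shares of 1/6 among Kazimierz, Franciszka, Danuta.
Kazimierz is living and takes 1/6.
Franciszka is living and takes 1/6.
Danuta is living and takes 1/6.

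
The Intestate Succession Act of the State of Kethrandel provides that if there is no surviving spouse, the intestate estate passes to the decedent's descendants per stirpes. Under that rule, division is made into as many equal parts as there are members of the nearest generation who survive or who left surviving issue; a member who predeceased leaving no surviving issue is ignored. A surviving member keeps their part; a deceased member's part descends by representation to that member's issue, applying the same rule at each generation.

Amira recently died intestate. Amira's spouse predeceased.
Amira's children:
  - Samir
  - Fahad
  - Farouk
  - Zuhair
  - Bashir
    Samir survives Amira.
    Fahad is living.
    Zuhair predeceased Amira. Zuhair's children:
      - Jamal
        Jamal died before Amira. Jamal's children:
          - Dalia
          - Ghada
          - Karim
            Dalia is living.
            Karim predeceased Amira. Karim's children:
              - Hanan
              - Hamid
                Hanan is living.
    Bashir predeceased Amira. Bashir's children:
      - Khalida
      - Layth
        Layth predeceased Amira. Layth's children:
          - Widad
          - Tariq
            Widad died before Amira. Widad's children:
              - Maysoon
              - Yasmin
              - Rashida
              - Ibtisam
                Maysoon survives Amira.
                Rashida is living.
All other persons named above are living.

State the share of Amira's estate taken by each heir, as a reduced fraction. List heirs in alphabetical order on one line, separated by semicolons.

There is no surviving spouse, so the entire estate passes to Amira's descendants per stirpes.
The estate is divided into 5 equal shares of 1/5 among Samir, Fahad, Farouk, Zuhair, Bashir.
Samir is living and takes 1/5.
Fahad is living and takes 1/5.
Farouk is living and takes 1/5.
Zuhair predeceased; the 1/5 allotted to Zuhair's branch passes to Zuhair's issue by representation.
Jamal's line is the sole branch at this level, so the full 1/5 passes to Jamal's issue by representation.
The 1/5 is divided into 3 equal shares of 1/15 among Dalia, Ghada, Karim.
Dalia is living and takes 1/15.
Ghada is living and takes 1/15.
Karim predeceased; the 1/15 allotted to Karim's branch passes to Karim's issue by representation.
The 1/15 is divided into 2 equal shares of 1/30 among Hanan, Hamid.
Hanan is living and takes 1/30.
Hamid is living and takes 1/30.
Bashir predeceased; the 1/5 allotted to Bashir's branch passes to Bashir's issue by representation.
The 1/5 is divided into 2 equal shares of 1/10 among Khalida, Layth.
Khalida is living and takes 1/10.
Layth predeceased; the 1/10 allotted to Layth's branch passes to Layth's issue by representation.
The 1/10 is divided into 2 equal shares of 1/20 among Widad, Tariq.
Widad predeceased; the 1/20 allotted to Widad's branch passes to Widad's issue by representation.
The 1/20 is divided into 4 equal shares of 1/80 among Maysoon, Yasmin, Rashida, Ibtisam.
Maysoon is living and takes 1/80.
Yasmin is living and takes 1/80.
Rashida is living and takes 1/80.
Ibtisam is living and takes 1/80.
Tariq is living and takes 1/20.

Dalia 1/15; Fahad 1/5; Farouk 1/5; Ghada 1/15; Hamid 1/30; Hanan 1/30; Ibtisam 1/80; Khalida 1/10; Maysoon 1/80; Rashida 1/80; Samir 1/5; Tariq 1/20; Yasmin 1/80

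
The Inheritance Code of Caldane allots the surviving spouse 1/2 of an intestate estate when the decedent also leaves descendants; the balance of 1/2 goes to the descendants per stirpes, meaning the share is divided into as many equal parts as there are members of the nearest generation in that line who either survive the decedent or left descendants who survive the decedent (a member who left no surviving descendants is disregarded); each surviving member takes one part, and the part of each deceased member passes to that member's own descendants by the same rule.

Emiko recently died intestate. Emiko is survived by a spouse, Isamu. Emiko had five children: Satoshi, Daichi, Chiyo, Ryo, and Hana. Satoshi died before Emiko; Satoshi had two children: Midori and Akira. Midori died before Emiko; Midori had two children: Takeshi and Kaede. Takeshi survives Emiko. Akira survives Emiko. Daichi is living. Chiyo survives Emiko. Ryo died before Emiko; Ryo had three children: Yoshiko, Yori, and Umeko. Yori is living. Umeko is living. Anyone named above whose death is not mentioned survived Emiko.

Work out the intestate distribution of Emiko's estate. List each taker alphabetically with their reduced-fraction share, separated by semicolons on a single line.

Akira 1/20; Chiyo 1/10; Daichi 1/10; Hana 1/10; Isamu 1/2; Kaede 1/40; Takeshi 1/40; Umeko 1/30; Yori 1/30; Yoshiko 1/30

Isamu, as surviving spouse, takes 1/2.
The remaining 1/2 passes to Emiko's descendants per stirpes.
The 1/2 is divided into 5 equal shares of 1/10 among Satoshi, Daichi, Chiyo, Ryo, Hana.
Satoshi predeceased; the 1/10 allotted to Satoshi's branch passes to Satoshi's issue by representation.
The 1/10 is divided into 2 equal shares of 1/20 among Midori, Akira.
Midori predeceased; the 1/20 allotted to Midori's branch passes to Midori's issue by representation.
The 1/20 is divided into 2 equal shares of 1/40 among Takeshi, Kaede.
Takeshi is living and takes 1/40.
Kaede is living and takes 1/40.
Akira is living and takes 1/20.
Daichi is living and takes 1/10.
Chiyo is living and takes 1/10.
Ryo predeceased; the 1/10 allotted to Ryo's branch passes to Ryo's issue by representation.
The 1/10 is divided into 3 equal shares of 1/30 among Yoshiko, Yori, Umeko.
Yoshiko is living and takes 1/30.
Yori is living and takes 1/30.
Umeko is living and takes 1/30.
Hana is living and takes 1/10.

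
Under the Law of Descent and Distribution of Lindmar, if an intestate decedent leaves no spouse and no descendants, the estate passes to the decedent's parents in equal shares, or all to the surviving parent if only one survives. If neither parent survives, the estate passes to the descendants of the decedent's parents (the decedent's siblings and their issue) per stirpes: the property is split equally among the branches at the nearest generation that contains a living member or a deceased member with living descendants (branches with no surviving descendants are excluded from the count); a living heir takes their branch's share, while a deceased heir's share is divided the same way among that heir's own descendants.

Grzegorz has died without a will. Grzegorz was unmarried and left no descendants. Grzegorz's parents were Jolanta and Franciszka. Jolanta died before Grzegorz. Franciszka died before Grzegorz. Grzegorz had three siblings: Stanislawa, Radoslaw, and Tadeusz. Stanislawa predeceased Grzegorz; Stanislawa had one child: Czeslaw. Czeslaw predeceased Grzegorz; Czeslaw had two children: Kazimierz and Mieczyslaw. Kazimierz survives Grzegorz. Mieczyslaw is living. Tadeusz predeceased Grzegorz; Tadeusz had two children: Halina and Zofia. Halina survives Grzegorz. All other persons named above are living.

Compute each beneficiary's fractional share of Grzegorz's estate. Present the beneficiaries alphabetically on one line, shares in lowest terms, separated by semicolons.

Neither parent survives and there are no descendants, so the estate passes to Grzegorz's siblings and their issue per stirpes.
The estate is divided into 3 equal shares of 1/3 among Stanislawa, Radoslaw, Tadeusz.
Stanislawa predeceased; the 1/3 allotted to Stanislawa's branch passes to Stanislawa's issue by representation.
Czeslaw's line is the sole branch at this level, so the full 1/3 passes to Czeslaw's issue by representation.
The 1/3 is divided into 2 equal shares of 1/6 among Kazimierz, Mieczyslaw.
Kazimierz is living and takes 1/6.
Mieczyslaw is living and takes 1/6.
Radoslaw is living and takes 1/3.
Tadeusz predeceased; the 1/3 allotted to Tadeusz's branch passes to Tadeusz's issue by representation.
The 1/3 is divided into 2 equal shares of 1/6 among Halina, Zofia.
Halina is living and takes 1/6.
Zofia is living and takes 1/6.

Halina 1/6; Kazimierz 1/6; Mieczyslaw 1/6; Radoslaw 1/3; Zofia 1/6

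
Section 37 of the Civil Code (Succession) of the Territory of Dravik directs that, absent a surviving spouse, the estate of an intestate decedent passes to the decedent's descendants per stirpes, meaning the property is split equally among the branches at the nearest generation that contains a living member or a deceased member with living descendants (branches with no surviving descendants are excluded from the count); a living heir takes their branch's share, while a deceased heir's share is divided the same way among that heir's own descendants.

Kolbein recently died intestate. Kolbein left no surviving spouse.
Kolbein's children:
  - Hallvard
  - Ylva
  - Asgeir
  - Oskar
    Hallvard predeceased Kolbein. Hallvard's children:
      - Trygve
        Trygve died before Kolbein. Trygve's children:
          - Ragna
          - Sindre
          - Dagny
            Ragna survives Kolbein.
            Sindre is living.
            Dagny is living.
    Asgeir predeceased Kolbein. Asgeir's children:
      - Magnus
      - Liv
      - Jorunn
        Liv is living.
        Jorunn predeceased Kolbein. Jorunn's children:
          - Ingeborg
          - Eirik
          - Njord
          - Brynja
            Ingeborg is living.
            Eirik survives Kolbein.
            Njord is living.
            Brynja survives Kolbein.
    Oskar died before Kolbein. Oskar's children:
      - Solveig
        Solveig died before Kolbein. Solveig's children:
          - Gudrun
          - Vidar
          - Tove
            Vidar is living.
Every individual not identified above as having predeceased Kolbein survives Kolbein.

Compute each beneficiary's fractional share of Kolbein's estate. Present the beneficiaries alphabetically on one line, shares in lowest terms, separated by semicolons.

Brynja 1/48; Dagny 1/12; Eirik 1/48; Gudrun 1/12; Ingeborg 1/48; Liv 1/12; Magnus 1/12; Njord 1/48; Ragna 1/12; Sindre 1/12; Tove 1/12; Vidar 1/12; Ylva 1/4

There is no surviving spouse, so the entire estate passes to Kolbein's descendants per stirpes.
The estate is divided into 4 equal shares of 1/4 among Hallvard, Ylva, Asgeir, Oskar.
Hallvard predeceased; the 1/4 allotted to Hallvard's branch passes to Hallvard's issue by representation.
Trygve's line is the sole branch at this level, so the full 1/4 passes to Trygve's issue by representation.
The 1/4 is divided into 3 equal shares of 1/12 among Ragna, Sindre, Dagny.
Ragna is living and takes 1/12.
Sindre is living and takes 1/12.
Dagny is living and takes 1/12.
Ylva is living and takes 1/4.
Asgeir predeceased; the 1/4 allotted to Asgeir's branch passes to Asgeir's issue by representation.
The 1/4 is divided into 3 equal shares of 1/12 among Magnus, Liv, Jorunn.
Magnus is living and takes 1/12.
Liv is living and takes 1/12.
Jorunn predeceased; the 1/12 allotted to Jorunn's branch passes to Jorunn's issue by representation.
The 1/12 is divided into 4 equal shares of 1/48 among Ingeborg, Eirik, Njord, Brynja.
Ingeborg is living and takes 1/48.
Eirik is living and takes 1/48.
Njord is living and takes 1/48.
Brynja is living and takes 1/48.
Oskar predeceased; the 1/4 allotted to Oskar's branch passes to Oskar's issue by representation.
Solveig's line is the sole branch at this level, so the full 1/4 passes to Solveig's issue by representation.
The 1/4 is divided into 3 equal shares of 1/12 among Gudrun, Vidar, Tove.
Gudrun is living and takes 1/12.
Vidar is living and takes 1/12.
Tove is living and takes 1/12.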